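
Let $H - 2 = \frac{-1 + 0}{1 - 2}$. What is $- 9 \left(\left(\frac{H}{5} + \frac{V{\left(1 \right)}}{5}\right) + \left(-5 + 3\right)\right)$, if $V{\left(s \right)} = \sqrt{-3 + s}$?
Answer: $\frac{63}{5} - \frac{9 i \sqrt{2}}{5} \approx 12.6 - 2.5456 i$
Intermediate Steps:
$H = 3$ ($H = 2 + \frac{-1 + 0}{1 - 2} = 2 - \frac{1}{-1} = 2 - -1 = 2 + 1 = 3$)
$- 9 \left(\left(\frac{H}{5} + \frac{V{\left(1 \right)}}{5}\right) + \left(-5 + 3\right)\right) = - 9 \left(\left(\frac{3}{5} + \frac{\sqrt{-3 + 1}}{5}\right) + \left(-5 + 3\right)\right) = - 9 \left(\left(3 \cdot \frac{1}{5} + \sqrt{-2} \cdot \frac{1}{5}\right) - 2\right) = - 9 \left(\left(\frac{3}{5} + i \sqrt{2} \cdot \frac{1}{5}\right) - 2\right) = - 9 \left(\left(\frac{3}{5} + \frac{i \sqrt{2}}{5}\right) - 2\right) = - 9 \left(- \frac{7}{5} + \frac{i \sqrt{2}}{5}\right) = \frac{63}{5} - \frac{9 i \sqrt{2}}{5}$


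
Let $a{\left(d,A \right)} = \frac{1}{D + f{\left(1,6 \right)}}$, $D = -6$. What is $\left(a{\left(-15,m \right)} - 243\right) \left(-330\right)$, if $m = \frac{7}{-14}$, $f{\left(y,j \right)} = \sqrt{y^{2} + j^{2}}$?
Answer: $78210 - 330 \sqrt{37} \approx 76203.0$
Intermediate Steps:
$f{\left(y,j \right)} = \sqrt{j^{2} + y^{2}}$
$m = - \frac{1}{2}$ ($m = 7 \left(- \frac{1}{14}\right) = - \frac{1}{2} \approx -0.5$)
$a{\left(d,A \right)} = \frac{1}{-6 + \sqrt{37}}$ ($a{\left(d,A \right)} = \frac{1}{-6 + \sqrt{6^{2} + 1^{2}}} = \frac{1}{-6 + \sqrt{36 + 1}} = \frac{1}{-6 + \sqrt{37}}$)
$\left(a{\left(-15,m \right)} - 243\right) \left(-330\right) = \left(\left(6 + \sqrt{37}\right) - 243\right) \left(-330\right) = \left(-237 + \sqrt{37}\right) \left(-330\right) = 78210 - 330 \sqrt{37}$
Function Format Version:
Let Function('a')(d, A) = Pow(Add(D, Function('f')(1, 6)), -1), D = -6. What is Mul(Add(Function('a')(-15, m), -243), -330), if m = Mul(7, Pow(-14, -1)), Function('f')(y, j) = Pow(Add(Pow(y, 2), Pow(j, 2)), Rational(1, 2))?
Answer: Add(78210, Mul(-330, Pow(37, Rational(1, 2)))) ≈ 76203.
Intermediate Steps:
Function('f')(y, j) = Pow(Add(Pow(j, 2), Pow(y, 2)), Rational(1, 2))
m = Rational(-1, 2) (m = Mul(7, Rational(-1, 14)) = Rational(-1, 2) ≈ -0.50000)
Function('a')(d, A) = Pow(Add(-6, Pow(37, Rational(1, 2))), -1) (Function('a')(d, A) = Pow(Add(-6, Pow(Add(Pow(6, 2), Pow(1, 2)), Rational(1, 2))), -1) = Pow(Add(-6, Pow(Add(36, 1), Rational(1, 2))), -1) = Pow(Add(-6, Pow(37, Rational(1, 2))), -1))
Mul(Add(Function('a')(-15, m), -243), -330) = Mul(Add(Add(6, Pow(37, Rational(1, 2))), -243), -330) = Mul(Add(-237, Pow(37, Rational(1, 2))), -330) = Add(78210, Mul(-330, Pow(37, Rational(1, 2))))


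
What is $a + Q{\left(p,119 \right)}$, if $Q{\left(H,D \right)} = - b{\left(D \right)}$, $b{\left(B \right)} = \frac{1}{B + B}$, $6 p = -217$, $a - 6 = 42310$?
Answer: $\frac{10071207}{238} \approx 42316.0$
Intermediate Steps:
$a = 42316$ ($a = 6 + 42310 = 42316$)
$p = - \frac{217}{6}$ ($p = \frac{1}{6} \left(-217\right) = - \frac{217}{6} \approx -36.167$)
$b{\left(B \right)} = \frac{1}{2 B}$
$Q{\left(H,D \right)} = - \frac{1}{2 D}$
$a + Q{\left(p,119 \right)} = 42316 - \frac{1}{2 \cdot 119} = 42316 - \frac{1}{238} = \frac{10071207}{238}$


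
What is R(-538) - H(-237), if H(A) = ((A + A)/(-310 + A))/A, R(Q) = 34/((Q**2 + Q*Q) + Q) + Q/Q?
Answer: 158766374/158178725 ≈ 1.0037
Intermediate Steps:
R(Q) = 1 + 34/(Q + 2*Q**2) (R(Q) = 34/((Q**2 + Q**2) + Q) + 1 = 34/(2*Q**2 + Q) + 1 = 34/(Q + 2*Q**2) + 1 = 1 + 34/(Q + 2*Q**2))
H(A) = 2/(-310 + A) (H(A) = ((2*A)/(-310 + A))/A = (2*A/(-310 + A))/A = 2/(-310 + A))
R(-538) - H(-237) = (34 - 538 + 2*(-538)**2)/((-538)*(1 + 2*(-538))) - 2/(-310 - 237) = -(34 - 538 + 2*289444)/(538*(1 - 1076)) - 2/(-547) = -1/538*(34 - 538 + 578888)/(-1075) - 2*(-1)/547 = -1/538*(-1/1075)*578384 - 1*(-2/547) = 289192/289175 + 2/547 = 158766374/158178725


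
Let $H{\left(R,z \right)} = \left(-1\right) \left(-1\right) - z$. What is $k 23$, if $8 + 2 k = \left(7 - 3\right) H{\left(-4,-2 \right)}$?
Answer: $46$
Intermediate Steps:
$H{\left(R,z \right)} = 1 - z$
$k = 2$ ($k = -4 + \frac{\left(7 - 3\right) \left(1 - -2\right)}{2} = -4 + \frac{4 \left(1 + 2\right)}{2} = -4 + \frac{4 \cdot 3}{2} = -4 + \frac{1}{2} \cdot 12 = -4 + 6 = 2$)
$k 23 = 2 \cdot 23 = 46$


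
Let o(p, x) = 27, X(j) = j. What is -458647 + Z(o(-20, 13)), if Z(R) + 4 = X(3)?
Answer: -458648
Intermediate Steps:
Z(R) = -1 (Z(R) = -4 + 3 = -1)
-458647 + Z(o(-20, 13)) = -458647 - 1 = -458648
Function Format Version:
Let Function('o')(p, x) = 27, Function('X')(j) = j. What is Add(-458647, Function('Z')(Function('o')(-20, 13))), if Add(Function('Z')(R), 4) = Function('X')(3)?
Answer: -458648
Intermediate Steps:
Function('Z')(R) = -1 (Function('Z')(R) = Add(-4, 3) = -1)
Add(-458647, Function('Z')(Function('o')(-20, 13))) = Add(-458647, -1) = -458648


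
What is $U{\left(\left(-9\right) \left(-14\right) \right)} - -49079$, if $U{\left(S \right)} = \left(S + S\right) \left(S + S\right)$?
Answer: $112583$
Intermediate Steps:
$U{\left(S \right)} = 4 S^{2}$ ($U{\left(S \right)} = 2 S 2 S = 4 S^{2}$)
$U{\left(\left(-9\right) \left(-14\right) \right)} - -49079 = 4 \left(\left(-9\right) \left(-14\right)\right)^{2} - -49079 = 4 \cdot 126^{2} + 49079 = 4 \cdot 15876 + 49079 = 63504 + 49079 = 112583$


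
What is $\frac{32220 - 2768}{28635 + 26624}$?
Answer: $\frac{29452}{55259} \approx 0.53298$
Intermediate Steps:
$\frac{32220 - 2768}{28635 + 26624} = \frac{29452}{55259}$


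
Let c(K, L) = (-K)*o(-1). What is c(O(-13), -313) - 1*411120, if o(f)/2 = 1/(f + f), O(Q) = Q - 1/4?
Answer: -1644533/4 ≈ -4.1113e+5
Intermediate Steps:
O(Q) = -¼ + Q (O(Q) = Q - 1*¼ = Q - ¼ = -¼ + Q)
o(f) = 1/f (o(f) = 2/(f + f) = 2/((2*f)) = 2*(1/(2*f)) = 1/f)
c(K, L) = K (c(K, L) = -K/(-1) = -K*(-1) = K)
c(O(-13), -313) - 1*411120 = (-¼ - 13) - 1*411120 = -53/4 - 411120 = -1644533/4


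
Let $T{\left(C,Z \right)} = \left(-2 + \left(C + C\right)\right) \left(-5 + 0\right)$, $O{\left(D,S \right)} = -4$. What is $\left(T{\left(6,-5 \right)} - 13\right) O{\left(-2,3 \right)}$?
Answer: $252$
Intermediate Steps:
$T{\left(C,Z \right)} = 10 - 10 C$ ($T{\left(C,Z \right)} = \left(-2 + 2 C\right) \left(-5\right) = 10 - 10 C$)
$\left(T{\left(6,-5 \right)} - 13\right) O{\left(-2,3 \right)} = \left(\left(10 - 60\right) - 13\right) \left(-4\right) = \left(-50 - 13\right) \left(-4\right) = \left(-63\right) \left(-4\right) = 252$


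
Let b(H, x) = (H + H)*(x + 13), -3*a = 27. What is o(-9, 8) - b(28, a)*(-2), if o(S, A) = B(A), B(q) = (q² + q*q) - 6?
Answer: 570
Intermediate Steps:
B(q) = -6 + 2*q² (B(q) = (q² + q²) - 6 = 2*q² - 6 = -6 + 2*q²)
o(S, A) = -6 + 2*A²
a = -9 (a = -⅓*27 = -9)
b(H, x) = 2*H*(13 + x) (b(H, x) = (2*H)*(13 + x) = 2*H*(13 + x))
o(-9, 8) - b(28, a)*(-2) = (-6 + 2*8²) - 2*28*(13 - 9)*(-2) = (-6 + 2*64) - 2*28*4*(-2) = (-6 + 128) - 224*(-2) = 122 - 1*(-448) = 122 + 448 = 570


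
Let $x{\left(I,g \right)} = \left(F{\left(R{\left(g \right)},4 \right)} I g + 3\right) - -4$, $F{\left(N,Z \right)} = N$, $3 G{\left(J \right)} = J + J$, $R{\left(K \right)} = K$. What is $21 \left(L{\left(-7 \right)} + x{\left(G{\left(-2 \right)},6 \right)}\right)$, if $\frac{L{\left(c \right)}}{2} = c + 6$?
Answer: $-903$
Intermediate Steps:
$G{\left(J \right)} = \frac{2 J}{3}$ ($G{\left(J \right)} = \frac{J + J}{3} = \frac{2 J}{3}$)
$L{\left(c \right)} = 12 + 2 c$ ($L{\left(c \right)} = 2 \left(c + 6\right) = 2 \left(6 + c\right) = 12 + 2 c$)
$x{\left(I,g \right)} = 7 + I g^{2}$ ($x{\left(I,g \right)} = \left(g I g + 3\right) - -4 = \left(I g g + 3\right) + 4 = \left(I g^{2} + 3\right) + 4 = \left(3 + I g^{2}\right) + 4 = 7 + I g^{2}$)
$21 \left(L{\left(-7 \right)} + x{\left(G{\left(-2 \right)},6 \right)}\right) = 21 \left(\left(12 + 2 \left(-7\right)\right) + \left(7 + \frac{2}{3} \left(-2\right) 6^{2}\right)\right) = 21 \left(\left(12 - 14\right) + \left(7 - 48\right)\right) = 21 \left(-2 + \left(7 - 48\right)\right) = 21 \left(-2 - 41\right) = 21 \left(-43\right) = -903$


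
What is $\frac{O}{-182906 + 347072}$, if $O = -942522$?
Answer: $- \frac{157087}{27361} \approx -5.7413$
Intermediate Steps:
$\frac{O}{-182906 + 347072} = - \frac{942522}{-182906 + 347072} = - \frac{942522}{164166} = \left(-942522\right) \frac{1}{164166} = - \frac{157087}{27361}$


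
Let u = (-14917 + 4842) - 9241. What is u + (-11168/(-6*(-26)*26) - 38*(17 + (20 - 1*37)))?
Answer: -9794608/507 ≈ -19319.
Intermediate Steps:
u = -19316 (u = -10075 - 9241 = -19316)
u + (-11168/(-6*(-26)*26) - 38*(17 + (20 - 1*37))) = -19316 + (-11168/(-6*(-26)*26) - 38*(17 + (20 - 1*37))) = -19316 + (-11168/(156*26) - 38*(17 + (20 - 37))) = -19316 + (-11168/4056 - 38*(17 - 17)) = -19316 + (-11168*1/4056 - 38*0) = -19316 + (-1396/507 + 0) = -19316 - 1396/507 = -9794608/507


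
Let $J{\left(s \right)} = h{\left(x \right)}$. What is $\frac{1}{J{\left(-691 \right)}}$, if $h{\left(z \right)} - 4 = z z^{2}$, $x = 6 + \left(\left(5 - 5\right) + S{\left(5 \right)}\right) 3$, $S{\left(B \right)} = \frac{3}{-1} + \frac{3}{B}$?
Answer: $\frac{125}{284} \approx 0.44014$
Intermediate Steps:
$S{\left(B \right)} = -3 + \frac{3}{B}$ ($S{\left(B \right)} = 3 \left(-1\right) + \frac{3}{B} = -3 + \frac{3}{B}$)
$x = - \frac{6}{5}$ ($x = 6 + \left(\left(5 - 5\right) - \left(3 - \frac{3}{5}\right)\right) 3 = 6 + \left(0 + \left(-3 + 3 \cdot \frac{1}{5}\right)\right) 3 = 6 + \left(0 + \left(-3 + \frac{3}{5}\right)\right) 3 = 6 + \left(0 - \frac{12}{5}\right) 3 = 6 - \frac{36}{5} = - \frac{6}{5} \approx -1.2$)
$h{\left(z \right)} = 4 + z^{3}$ ($h{\left(z \right)} = 4 + z z^{2} = 4 + z^{3}$)
$J{\left(s \right)} = \frac{284}{125}$ ($J{\left(s \right)} = 4 + \left(- \frac{6}{5}\right)^{3} = 4 - \frac{216}{125} = \frac{284}{125}$)
$\frac{1}{J{\left(-691 \right)}} = \frac{1}{\frac{284}{125}} = \frac{125}{284}$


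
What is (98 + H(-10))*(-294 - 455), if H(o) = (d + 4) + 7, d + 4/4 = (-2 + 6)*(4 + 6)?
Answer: -110852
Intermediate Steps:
d = 39 (d = -1 + (-2 + 6)*(4 + 6) = -1 + 4*10 = -1 + 40 = 39)
H(o) = 50 (H(o) = (39 + 4) + 7 = 43 + 7 = 50)
(98 + H(-10))*(-294 - 455) = (98 + 50)*(-294 - 455) = 148*(-749) = -110852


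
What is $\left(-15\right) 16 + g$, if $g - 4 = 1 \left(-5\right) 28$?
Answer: $-376$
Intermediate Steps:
$g = -136$ ($g = 4 + 1 \left(-5\right) 28 = 4 - 140 = -136$)
$\left(-15\right) 16 + g = \left(-15\right) 16 - 136 = -240 - 136 = -376$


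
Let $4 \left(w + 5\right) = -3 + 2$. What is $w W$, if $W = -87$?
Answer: $\frac{1827}{4} \approx 456.75$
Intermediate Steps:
$w = - \frac{21}{4}$ ($w = -5 + \frac{-3 + 2}{4} = -5 + \frac{1}{4} \left(-1\right) = -5 - \frac{1}{4} = - \frac{21}{4} \approx -5.25$)
$w W = \left(- \frac{21}{4}\right) \left(-87\right) = \frac{1827}{4}$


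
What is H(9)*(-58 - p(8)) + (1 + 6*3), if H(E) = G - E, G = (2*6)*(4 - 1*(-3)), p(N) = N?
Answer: -4931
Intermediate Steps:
G = 84 (G = 12*(4 + 3) = 12*7 = 84)
H(E) = 84 - E
H(9)*(-58 - p(8)) + (1 + 6*3) = (84 - 1*9)*(-58 - 1*8) + (1 + 6*3) = (84 - 9)*(-58 - 8) + (1 + 18) = 75*(-66) + 19 = -4950 + 19 = -4931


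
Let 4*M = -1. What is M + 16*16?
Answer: 1023/4 ≈ 255.75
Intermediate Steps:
M = -¼ (M = (¼)*(-1) = -¼ ≈ -0.25000)
M + 16*16 = -¼ + 16*16 = -¼ + 256 = 1023/4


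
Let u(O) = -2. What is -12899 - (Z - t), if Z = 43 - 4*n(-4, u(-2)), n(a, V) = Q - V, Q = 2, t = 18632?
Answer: 5706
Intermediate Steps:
n(a, V) = 2 - V
Z = 27 (Z = 43 - 4*(2 - 1*(-2)) = 43 - 4*(2 + 2) = 43 - 4*4 = 43 - 16 = 27)
-12899 - (Z - t) = -12899 - (27 - 1*18632) = -12899 - (27 - 18632) = -12899 - 1*(-18605) = -12899 + 18605 = 5706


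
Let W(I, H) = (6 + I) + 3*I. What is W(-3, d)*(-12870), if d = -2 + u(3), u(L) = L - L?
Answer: 77220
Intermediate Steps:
u(L) = 0
d = -2 (d = -2 + 0 = -2)
W(I, H) = 6 + 4*I
W(-3, d)*(-12870) = (6 + 4*(-3))*(-12870) = (6 - 12)*(-12870) = -6*(-12870) = 77220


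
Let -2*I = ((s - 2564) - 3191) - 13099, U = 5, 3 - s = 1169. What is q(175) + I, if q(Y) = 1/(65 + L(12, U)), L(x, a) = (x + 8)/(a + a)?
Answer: 670671/67 ≈ 10010.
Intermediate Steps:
s = -1166 (s = 3 - 1*1169 = 3 - 1169 = -1166)
L(x, a) = (8 + x)/(2*a) (L(x, a) = (8 + x)/((2*a)) = (8 + x)*(1/(2*a)) = (8 + x)/(2*a))
q(Y) = 1/67 (q(Y) = 1/(65 + (½)*(8 + 12)/5) = 1/(65 + (½)*(⅕)*20) = 1/(65 + 2) = 1/67)
I = 10010 (I = -(((-1166 - 2564) - 3191) - 13099)/2 = -((-3730 - 3191) - 13099)/2 = -(-6921 - 13099)/2 = -½*(-20020) = 10010)
q(175) + I = 1/67 + 10010 = 670671/67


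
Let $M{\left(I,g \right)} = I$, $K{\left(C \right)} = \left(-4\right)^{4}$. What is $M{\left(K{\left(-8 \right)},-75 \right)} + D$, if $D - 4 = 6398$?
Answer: $6658$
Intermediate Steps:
$K{\left(C \right)} = 256$
$D = 6402$ ($D = 4 + 6398 = 6402$)
$M{\left(K{\left(-8 \right)},-75 \right)} + D = 256 + 6402 = 6658$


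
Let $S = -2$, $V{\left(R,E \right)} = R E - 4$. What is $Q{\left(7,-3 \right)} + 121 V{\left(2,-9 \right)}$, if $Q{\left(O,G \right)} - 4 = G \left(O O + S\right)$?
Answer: $-2799$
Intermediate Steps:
$V{\left(R,E \right)} = -4 + E R$ ($V{\left(R,E \right)} = E R - 4 = -4 + E R$)
$Q{\left(O,G \right)} = 4 + G \left(-2 + O^{2}\right)$ ($Q{\left(O,G \right)} = 4 + G \left(O O - 2\right) = 4 + G \left(O^{2} - 2\right) = 4 + G \left(-2 + O^{2}\right)$)
$Q{\left(7,-3 \right)} + 121 V{\left(2,-9 \right)} = \left(4 - -6 - 3 \cdot 7^{2}\right) + 121 \left(-4 - 18\right) = \left(4 + 6 - 147\right) + 121 \left(-4 - 18\right) = \left(4 + 6 - 147\right) + 121 \left(-22\right) = -137 - 2662 = -2799$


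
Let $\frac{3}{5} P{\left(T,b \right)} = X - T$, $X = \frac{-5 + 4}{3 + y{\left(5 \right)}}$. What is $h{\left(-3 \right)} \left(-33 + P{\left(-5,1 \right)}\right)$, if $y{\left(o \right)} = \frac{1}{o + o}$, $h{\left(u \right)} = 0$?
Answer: $0$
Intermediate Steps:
$y{\left(o \right)} = \frac{1}{2 o}$
$X = - \frac{10}{31}$ ($X = \frac{-5 + 4}{3 + \frac{1}{2 \cdot 5}} = - \frac{1}{3 + \frac{1}{2} \cdot \frac{1}{5}} = - \frac{1}{3 + \frac{1}{10}} = - \frac{1}{\frac{31}{10}} = \left(-1\right) \frac{10}{31} = - \frac{10}{31} \approx -0.32258$)
$P{\left(T,b \right)} = - \frac{50}{93} - \frac{5 T}{3}$ ($P{\left(T,b \right)} = \frac{5 \left(- \frac{10}{31} - T\right)}{3} = - \frac{50}{93} - \frac{5 T}{3}$)
$h{\left(-3 \right)} \left(-33 + P{\left(-5,1 \right)}\right) = 0 \left(-33 - - \frac{725}{93}\right) = 0 \left(-33 + \left(- \frac{50}{93} + \frac{25}{3}\right)\right) = 0 \left(-33 + \frac{725}{93}\right) = 0 \left(- \frac{2344}{93}\right) = 0$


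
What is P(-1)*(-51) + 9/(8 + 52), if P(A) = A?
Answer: 1023/20 ≈ 51.150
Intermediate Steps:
P(-1)*(-51) + 9/(8 + 52) = -1*(-51) + 9/(8 + 52) = 51 + 9/60 = 51 + 9*(1/60) = 51 + 3/20 = 1023/20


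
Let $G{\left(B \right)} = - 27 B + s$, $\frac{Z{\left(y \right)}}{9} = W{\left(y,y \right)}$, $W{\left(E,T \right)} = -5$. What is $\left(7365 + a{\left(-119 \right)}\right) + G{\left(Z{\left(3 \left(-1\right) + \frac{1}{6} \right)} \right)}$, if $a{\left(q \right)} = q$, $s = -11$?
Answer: $8450$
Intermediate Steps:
$Z{\left(y \right)} = -45$ ($Z{\left(y \right)} = 9 \left(-5\right) = -45$)
$G{\left(B \right)} = -11 - 27 B$ ($G{\left(B \right)} = - 27 B - 11 = -11 - 27 B$)
$\left(7365 + a{\left(-119 \right)}\right) + G{\left(Z{\left(3 \left(-1\right) + \frac{1}{6} \right)} \right)} = \left(7365 - 119\right) - -1204 = 7246 + \left(-11 + 1215\right) = 7246 + 1204 = 8450$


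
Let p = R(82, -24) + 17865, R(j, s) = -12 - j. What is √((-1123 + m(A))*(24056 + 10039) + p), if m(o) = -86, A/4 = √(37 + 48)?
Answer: 2*I*√10300771 ≈ 6419.0*I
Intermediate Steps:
A = 4*√85 (A = 4*√(37 + 48) = 4*√85 ≈ 36.878)
p = 17771 (p = (-12 - 1*82) + 17865 = (-12 - 82) + 17865 = -94 + 17865 = 17771)
√((-1123 + m(A))*(24056 + 10039) + p) = √((-1123 - 86)*(24056 + 10039) + 17771) = √(-1209*34095 + 17771) = √(-41220855 + 17771) = √(-41203084) = 2*I*√10300771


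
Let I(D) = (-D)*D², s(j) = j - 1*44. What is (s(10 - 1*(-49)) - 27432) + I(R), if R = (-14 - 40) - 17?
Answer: 330494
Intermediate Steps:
s(j) = -44 + j (s(j) = j - 44 = -44 + j)
R = -71 (R = -54 - 17 = -71)
I(D) = -D³
(s(10 - 1*(-49)) - 27432) + I(R) = ((-44 + (10 - 1*(-49))) - 27432) - 1*(-71)³ = ((-44 + (10 + 49)) - 27432) - 1*(-357911) = ((-44 + 59) - 27432) + 357911 = (15 - 27432) + 357911 = -27417 + 357911 = 330494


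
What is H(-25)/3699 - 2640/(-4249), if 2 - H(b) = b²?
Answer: 7118233/15717051 ≈ 0.45290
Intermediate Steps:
H(b) = 2 - b²
H(-25)/3699 - 2640/(-4249) = (2 - 1*(-25)²)/3699 - 2640/(-4249) = (2 - 1*625)*(1/3699) - 2640*(-1/4249) = (2 - 625)*(1/3699) + 2640/4249 = -623*1/3699 + 2640/4249 = -623/3699 + 2640/4249 = 7118233/15717051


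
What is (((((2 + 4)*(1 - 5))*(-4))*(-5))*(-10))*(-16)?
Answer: -76800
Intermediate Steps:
(((((2 + 4)*(1 - 5))*(-4))*(-5))*(-10))*(-16) = ((((6*(-4))*(-4))*(-5))*(-10))*(-16) = ((-24*(-4)*(-5))*(-10))*(-16) = ((96*(-5))*(-10))*(-16) = -480*(-10)*(-16) = 4800*(-16) = -76800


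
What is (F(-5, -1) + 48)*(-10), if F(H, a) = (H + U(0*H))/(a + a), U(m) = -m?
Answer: -505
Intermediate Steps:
F(H, a) = H/(2*a) (F(H, a) = (H - 0*H)/(a + a) = (H - 1*0)/((2*a)) = (H + 0)*(1/(2*a)) = H*(1/(2*a)) = H/(2*a))
(F(-5, -1) + 48)*(-10) = ((½)*(-5)/(-1) + 48)*(-10) = ((½)*(-5)*(-1) + 48)*(-10) = (5/2 + 48)*(-10) = (101/2)*(-10) = -505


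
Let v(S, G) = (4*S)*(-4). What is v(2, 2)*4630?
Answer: -148160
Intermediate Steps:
v(S, G) = -16*S
v(2, 2)*4630 = -16*2*4630 = -32*4630 = -148160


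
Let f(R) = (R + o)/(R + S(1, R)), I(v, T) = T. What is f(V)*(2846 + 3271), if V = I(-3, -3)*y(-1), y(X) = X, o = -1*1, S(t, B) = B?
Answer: 2039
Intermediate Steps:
o = -1
V = 3 (V = -3*(-1) = 3)
f(R) = (-1 + R)/(2*R) (f(R) = (R - 1)/(R + R) = (-1 + R)/((2*R)) = (-1 + R)*(1/(2*R)) = (-1 + R)/(2*R))
f(V)*(2846 + 3271) = ((1/2)*(-1 + 3)/3)*(2846 + 3271) = ((1/2)*(1/3)*2)*6117 = (1/3)*6117 = 2039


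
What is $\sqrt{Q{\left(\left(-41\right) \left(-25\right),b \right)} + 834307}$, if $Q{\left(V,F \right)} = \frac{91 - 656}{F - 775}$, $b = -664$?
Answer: $\frac{3 \sqrt{191957537598}}{1439} \approx 913.4$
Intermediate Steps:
$Q{\left(V,F \right)} = - \frac{565}{-775 + F}$
$\sqrt{Q{\left(\left(-41\right) \left(-25\right),b \right)} + 834307} = \sqrt{- \frac{565}{-775 - 664} + 834307} = \sqrt{- \frac{565}{-1439} + 834307} = \sqrt{\left(-565\right) \left(- \frac{1}{1439}\right) + 834307} = \sqrt{\frac{565}{1439} + 834307} = \sqrt{\frac{1200568338}{1439}} = \frac{3 \sqrt{191957537598}}{1439}$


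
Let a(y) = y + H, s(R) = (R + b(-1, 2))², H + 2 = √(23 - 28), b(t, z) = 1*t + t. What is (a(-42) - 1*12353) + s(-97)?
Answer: -2596 + I*√5 ≈ -2596.0 + 2.2361*I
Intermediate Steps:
b(t, z) = 2*t (b(t, z) = t + t = 2*t)
H = -2 + I*√5 (H = -2 + √(23 - 28) = -2 + √(-5) = -2 + I*√5 ≈ -2.0 + 2.2361*I)
s(R) = (-2 + R)² (s(R) = (R + 2*(-1))² = (R - 2)² = (-2 + R)²)
a(y) = -2 + y + I*√5 (a(y) = y + (-2 + I*√5) = -2 + y + I*√5)
(a(-42) - 1*12353) + s(-97) = ((-2 - 42 + I*√5) - 1*12353) + (-2 - 97)² = ((-44 + I*√5) - 12353) + (-99)² = (-12397 + I*√5) + 9801 = -2596 + I*√5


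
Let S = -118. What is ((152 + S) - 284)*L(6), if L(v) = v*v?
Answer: -9000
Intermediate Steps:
L(v) = v²
((152 + S) - 284)*L(6) = ((152 - 118) - 284)*6² = (34 - 284)*36 = -250*36 = -9000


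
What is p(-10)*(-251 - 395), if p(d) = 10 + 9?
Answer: -12274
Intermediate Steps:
p(d) = 19
p(-10)*(-251 - 395) = 19*(-251 - 395) = 19*(-646) = -12274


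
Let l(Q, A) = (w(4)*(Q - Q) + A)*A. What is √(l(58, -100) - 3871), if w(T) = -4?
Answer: 3*√681 ≈ 78.288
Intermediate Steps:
l(Q, A) = A² (l(Q, A) = (-4*(Q - Q) + A)*A = (-4*0 + A)*A = (0 + A)*A = A*A = A²)
√(l(58, -100) - 3871) = √((-100)² - 3871) = √(10000 - 3871) = √6129 = 3*√681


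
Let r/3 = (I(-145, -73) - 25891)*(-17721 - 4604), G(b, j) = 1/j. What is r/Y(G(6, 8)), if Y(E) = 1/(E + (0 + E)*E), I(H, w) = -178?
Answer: 15713741475/64 ≈ 2.4553e+8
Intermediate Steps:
Y(E) = 1/(E + E**2) (Y(E) = 1/(E + E*E) = 1/(E + E**2))
r = 1745971275 (r = 3*((-178 - 25891)*(-17721 - 4604)) = 3*(-26069*(-22325)) = 3*581990425 = 1745971275)
r/Y(G(6, 8)) = 1745971275/((1/((1/8)*(1 + 1/8)))) = 1745971275/((8/(9/8))) = 1745971275/((8*(8/9))) = 1745971275/(64/9) = 1745971275*(9/64) = 15713741475/64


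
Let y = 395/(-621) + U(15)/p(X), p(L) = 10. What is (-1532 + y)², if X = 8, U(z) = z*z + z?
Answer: 877712280769/385641 ≈ 2.2760e+6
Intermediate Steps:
U(z) = z + z² (U(z) = z² + z = z + z²)
y = 14509/621 (y = 395/(-621) + (15*(1 + 15))/10 = 395*(-1/621) + (15*16)*(⅒) = -395/621 + 240*(⅒) = -395/621 + 24 = 14509/621 ≈ 23.364)
(-1532 + y)² = (-1532 + 14509/621)² = (-936863/621)² = 877712280769/385641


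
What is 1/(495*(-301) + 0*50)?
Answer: -1/148995 ≈ -6.7116e-6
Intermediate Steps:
1/(495*(-301) + 0*50) = 1/(-148995 + 0) = 1/(-148995) = -1/148995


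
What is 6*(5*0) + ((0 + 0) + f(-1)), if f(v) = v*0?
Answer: 0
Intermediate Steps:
f(v) = 0
6*(5*0) + ((0 + 0) + f(-1)) = 6*(5*0) + ((0 + 0) + 0) = 6*0 + (0 + 0) = 0 + 0 = 0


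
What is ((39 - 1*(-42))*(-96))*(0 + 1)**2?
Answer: -7776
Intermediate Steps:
((39 - 1*(-42))*(-96))*(0 + 1)**2 = ((39 + 42)*(-96))*1**2 = (81*(-96))*1 = -7776*1 = -7776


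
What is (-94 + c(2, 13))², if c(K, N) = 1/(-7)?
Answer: 434281/49 ≈ 8862.9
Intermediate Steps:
c(K, N) = -⅐
(-94 + c(2, 13))² = (-94 - ⅐)² = (-659/7)² = 434281/49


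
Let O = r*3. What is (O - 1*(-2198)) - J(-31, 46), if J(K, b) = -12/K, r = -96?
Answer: 59198/31 ≈ 1909.6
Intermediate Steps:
O = -288 (O = -96*3 = -288)
(O - 1*(-2198)) - J(-31, 46) = (-288 - 1*(-2198)) - (-12)/(-31) = (-288 + 2198) - (-12)*(-1)/31 = 1910 - 1*12/31 = 1910 - 12/31 = 59198/31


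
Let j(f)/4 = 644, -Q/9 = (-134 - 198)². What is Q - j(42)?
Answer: -994592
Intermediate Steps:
Q = -992016 (Q = -9*(-134 - 198)² = -9*(-332)² = -9*110224 = -992016)
j(f) = 2576 (j(f) = 4*644 = 2576)
Q - j(42) = -992016 - 1*2576 = -992016 - 2576 = -994592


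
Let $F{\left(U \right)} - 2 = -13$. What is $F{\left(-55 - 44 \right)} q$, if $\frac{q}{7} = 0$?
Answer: $0$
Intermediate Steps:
$q = 0$ ($q = 7 \cdot 0 = 0$)
$F{\left(U \right)} = -11$ ($F{\left(U \right)} = 2 - 13 = -11$)
$F{\left(-55 - 44 \right)} q = \left(-11\right) 0 = 0$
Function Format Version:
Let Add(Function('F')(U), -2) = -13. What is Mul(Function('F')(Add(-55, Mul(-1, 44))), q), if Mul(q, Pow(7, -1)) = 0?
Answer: 0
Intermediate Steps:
q = 0 (q = Mul(7, 0) = 0)
Function('F')(U) = -11 (Function('F')(U) = Add(2, -13) = -11)
Mul(Function('F')(Add(-55, Mul(-1, 44))), q) = Mul(-11, 0) = 0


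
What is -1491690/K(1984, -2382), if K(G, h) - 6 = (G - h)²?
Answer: -745845/9530981 ≈ -0.078255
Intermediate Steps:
K(G, h) = 6 + (G - h)²
-1491690/K(1984, -2382) = -1491690/(6 + (1984 - 1*(-2382))²) = -1491690/(6 + (1984 + 2382)²) = -1491690/(6 + 4366²) = -1491690/(6 + 19061956) = -1491690/19061962 = -1491690*1/19061962 = -745845/9530981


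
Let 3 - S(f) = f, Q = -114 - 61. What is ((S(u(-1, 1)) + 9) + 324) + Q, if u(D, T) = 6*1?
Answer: 155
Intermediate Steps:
Q = -175
u(D, T) = 6
S(f) = 3 - f
((S(u(-1, 1)) + 9) + 324) + Q = (((3 - 1*6) + 9) + 324) - 175 = (((3 - 6) + 9) + 324) - 175 = ((-3 + 9) + 324) - 175 = (6 + 324) - 175 = 330 - 175 = 155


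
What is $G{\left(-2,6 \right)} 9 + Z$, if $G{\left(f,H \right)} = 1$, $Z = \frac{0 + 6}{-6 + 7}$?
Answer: $15$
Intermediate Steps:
$Z = 6$ ($Z = \frac{6}{1} = 6 \cdot 1 = 6$)
$G{\left(-2,6 \right)} 9 + Z = 1 \cdot 9 + 6 = 9 + 6 = 15$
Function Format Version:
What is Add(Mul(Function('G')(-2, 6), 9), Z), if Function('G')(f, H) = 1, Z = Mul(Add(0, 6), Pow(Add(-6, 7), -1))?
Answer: 15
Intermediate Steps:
Z = 6 (Z = Mul(6, Pow(1, -1)) = Mul(6, 1) = 6)
Add(Mul(Function('G')(-2, 6), 9), Z) = Add(Mul(1, 9), 6) = Add(9, 6) = 15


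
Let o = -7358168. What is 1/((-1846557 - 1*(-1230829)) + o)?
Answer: -1/7973896 ≈ -1.2541e-7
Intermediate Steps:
1/((-1846557 - 1*(-1230829)) + o) = 1/((-1846557 - 1*(-1230829)) - 7358168) = 1/((-1846557 + 1230829) - 7358168) = 1/(-615728 - 7358168) = 1/(-7973896) = -1/7973896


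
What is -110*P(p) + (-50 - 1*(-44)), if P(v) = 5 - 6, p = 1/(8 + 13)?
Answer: 104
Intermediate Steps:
p = 1/21 ≈ 0.047619
P(v) = -1
-110*P(p) + (-50 - 1*(-44)) = -110*(-1) + (-50 - 1*(-44)) = 110 + (-50 + 44) = 110 - 6 = 104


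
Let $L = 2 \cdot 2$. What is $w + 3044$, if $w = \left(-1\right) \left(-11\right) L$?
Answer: $3088$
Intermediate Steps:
$L = 4$
$w = 44$ ($w = \left(-1\right) \left(-11\right) 4 = 11 \cdot 4 = 44$)
$w + 3044 = 44 + 3044 = 3088$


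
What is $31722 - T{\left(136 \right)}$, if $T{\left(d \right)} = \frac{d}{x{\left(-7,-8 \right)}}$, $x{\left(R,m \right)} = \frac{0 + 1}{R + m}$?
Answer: $33762$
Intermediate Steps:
$x{\left(R,m \right)} = \frac{1}{R + m}$ ($x{\left(R,m \right)} = 1 \frac{1}{R + m} = \frac{1}{R + m}$)
$T{\left(d \right)} = - 15 d$ ($T{\left(d \right)} = \frac{d}{\frac{1}{-7 - 8}} = \frac{d}{\frac{1}{-15}} = \frac{d}{- \frac{1}{15}} = d \left(-15\right) = - 15 d$)
$31722 - T{\left(136 \right)} = 31722 - \left(-15\right) 136 = 31722 - -2040 = 31722 + 2040 = 33762$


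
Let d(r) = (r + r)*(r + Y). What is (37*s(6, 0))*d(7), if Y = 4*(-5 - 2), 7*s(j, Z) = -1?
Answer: 1554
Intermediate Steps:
s(j, Z) = -⅐ (s(j, Z) = (⅐)*(-1) = -⅐)
Y = -28 (Y = 4*(-7) = -28)
d(r) = 2*r*(-28 + r) (d(r) = (r + r)*(r - 28) = (2*r)*(-28 + r) = 2*r*(-28 + r))
(37*s(6, 0))*d(7) = (37*(-⅐))*(2*7*(-28 + 7)) = -74*7*(-21)/7 = -37/7*(-294) = 1554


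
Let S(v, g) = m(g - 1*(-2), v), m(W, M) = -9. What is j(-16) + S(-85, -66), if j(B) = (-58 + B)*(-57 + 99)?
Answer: -3117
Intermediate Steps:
j(B) = -2436 + 42*B (j(B) = (-58 + B)*42 = -2436 + 42*B)
S(v, g) = -9
j(-16) + S(-85, -66) = (-2436 + 42*(-16)) - 9 = (-2436 - 672) - 9 = -3108 - 9 = -3117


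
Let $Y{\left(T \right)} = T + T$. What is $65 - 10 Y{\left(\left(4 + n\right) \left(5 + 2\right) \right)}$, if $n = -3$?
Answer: $-75$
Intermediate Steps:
$Y{\left(T \right)} = 2 T$
$65 - 10 Y{\left(\left(4 + n\right) \left(5 + 2\right) \right)} = 65 - 10 \cdot 2 \left(4 - 3\right) \left(5 + 2\right) = 65 - 10 \cdot 2 \cdot 1 \cdot 7 = 65 - 10 \cdot 2 \cdot 7 = 65 - 140 = -75$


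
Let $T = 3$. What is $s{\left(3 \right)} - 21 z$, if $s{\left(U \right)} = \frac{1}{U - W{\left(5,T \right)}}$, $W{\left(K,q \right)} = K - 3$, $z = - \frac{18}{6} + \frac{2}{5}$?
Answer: $\frac{278}{5} \approx 55.6$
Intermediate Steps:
$z = - \frac{13}{5}$ ($z = \left(-18\right) \frac{1}{6} + 2 \cdot \frac{1}{5} = -3 + \frac{2}{5} = - \frac{13}{5} \approx -2.6$)
$W{\left(K,q \right)} = -3 + K$
$s{\left(U \right)} = \frac{1}{-2 + U}$ ($s{\left(U \right)} = \frac{1}{U - \left(-3 + 5\right)} = \frac{1}{U - 2} = \frac{1}{-2 + U}$)
$s{\left(3 \right)} - 21 z = \frac{1}{-2 + 3} - - \frac{273}{5} = 1^{-1} + \frac{273}{5} = 1 + \frac{273}{5} = \frac{278}{5}$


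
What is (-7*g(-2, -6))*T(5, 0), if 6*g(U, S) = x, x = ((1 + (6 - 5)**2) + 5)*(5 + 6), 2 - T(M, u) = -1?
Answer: -539/2 ≈ -269.50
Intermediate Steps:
T(M, u) = 3 (T(M, u) = 2 - 1*(-1) = 2 + 1 = 3)
x = 77 (x = ((1 + 1**2) + 5)*11 = ((1 + 1) + 5)*11 = (2 + 5)*11 = 7*11 = 77)
g(U, S) = 77/6 (g(U, S) = (1/6)*77 = 77/6)
(-7*g(-2, -6))*T(5, 0) = -7*77/6*3 = -539/6*3 = -539/2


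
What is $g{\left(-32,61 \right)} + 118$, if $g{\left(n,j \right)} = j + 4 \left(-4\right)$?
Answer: $163$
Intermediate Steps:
$g{\left(n,j \right)} = -16 + j$ ($g{\left(n,j \right)} = j - 16 = -16 + j$)
$g{\left(-32,61 \right)} + 118 = \left(-16 + 61\right) + 118 = 45 + 118 = 163$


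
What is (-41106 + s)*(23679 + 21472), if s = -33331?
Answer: -3360904987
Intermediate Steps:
(-41106 + s)*(23679 + 21472) = (-41106 - 33331)*(23679 + 21472) = -74437*45151 = -3360904987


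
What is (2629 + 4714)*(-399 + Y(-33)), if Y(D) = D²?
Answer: 5066670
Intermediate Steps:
(2629 + 4714)*(-399 + Y(-33)) = (2629 + 4714)*(-399 + (-33)²) = 7343*(-399 + 1089) = 7343*690 = 5066670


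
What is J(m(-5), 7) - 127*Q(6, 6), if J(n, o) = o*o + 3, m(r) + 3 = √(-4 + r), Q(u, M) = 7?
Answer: -837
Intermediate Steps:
m(r) = -3 + √(-4 + r)
J(n, o) = 3 + o² (J(n, o) = o² + 3 = 3 + o²)
J(m(-5), 7) - 127*Q(6, 6) = (3 + 7²) - 127*7 = (3 + 49) - 889 = 52 - 889 = -837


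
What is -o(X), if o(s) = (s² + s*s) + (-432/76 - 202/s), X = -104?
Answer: -21368719/988 ≈ -21628.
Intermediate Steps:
o(s) = -108/19 - 202/s + 2*s² (o(s) = (s² + s²) + (-432*1/76 - 202/s) = 2*s² + (-108/19 - 202/s) = -108/19 - 202/s + 2*s²)
-o(X) = -(-108/19 - 202/(-104) + 2*(-104)²) = -(-108/19 - 202*(-1/104) + 2*10816) = -(-108/19 + 101/52 + 21632) = -1*21368719/988 = -21368719/988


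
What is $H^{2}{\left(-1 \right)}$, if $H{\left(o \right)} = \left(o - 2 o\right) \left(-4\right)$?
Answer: $16$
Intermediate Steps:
$H{\left(o \right)} = 4 o$ ($H{\left(o \right)} = - o \left(-4\right) = 4 o$)
$H^{2}{\left(-1 \right)} = \left(4 \left(-1\right)\right)^{2} = \left(-4\right)^{2} = 16$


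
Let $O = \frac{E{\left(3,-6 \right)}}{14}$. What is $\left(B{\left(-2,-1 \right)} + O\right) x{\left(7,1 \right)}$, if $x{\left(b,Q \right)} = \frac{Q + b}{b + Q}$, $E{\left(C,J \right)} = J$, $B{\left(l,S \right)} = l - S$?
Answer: $- \frac{10}{7} \approx -1.4286$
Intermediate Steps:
$x{\left(b,Q \right)} = 1$ ($x{\left(b,Q \right)} = \frac{Q + b}{Q + b} = 1$)
$O = - \frac{3}{7}$ ($O = - \frac{6}{14} = \left(-6\right) \frac{1}{14} = - \frac{3}{7} \approx -0.42857$)
$\left(B{\left(-2,-1 \right)} + O\right) x{\left(7,1 \right)} = \left(\left(-2 - -1\right) - \frac{3}{7}\right) 1 = \left(\left(-2 + 1\right) - \frac{3}{7}\right) 1 = \left(-1 - \frac{3}{7}\right) 1 = \left(- \frac{10}{7}\right) 1 = - \frac{10}{7}$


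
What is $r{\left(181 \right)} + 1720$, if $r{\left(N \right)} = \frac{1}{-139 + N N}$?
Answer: $\frac{56109841}{32622} \approx 1720.0$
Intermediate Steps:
$r{\left(N \right)} = \frac{1}{-139 + N^{2}}$
$r{\left(181 \right)} + 1720 = \frac{1}{-139 + 181^{2}} + 1720 = \frac{1}{-139 + 32761} + 1720 = \frac{1}{32622} + 1720 = \frac{56109841}{32622}$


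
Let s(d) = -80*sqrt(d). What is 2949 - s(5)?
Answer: 2949 + 80*sqrt(5) ≈ 3127.9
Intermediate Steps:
2949 - s(5) = 2949 - (-80)*sqrt(5) = 2949 + 80*sqrt(5)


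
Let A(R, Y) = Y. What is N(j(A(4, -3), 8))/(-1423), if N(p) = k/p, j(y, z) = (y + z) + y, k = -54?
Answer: 27/1423 ≈ 0.018974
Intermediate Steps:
j(y, z) = z + 2*y
N(p) = -54/p
N(j(A(4, -3), 8))/(-1423) = -54/(8 + 2*(-3))/(-1423) = -54/(8 - 6)*(-1/1423) = -54/2*(-1/1423) = -54*1/2*(-1/1423) = -27*(-1/1423) = 27/1423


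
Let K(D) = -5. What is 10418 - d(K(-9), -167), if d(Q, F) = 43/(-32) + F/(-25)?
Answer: 8330131/800 ≈ 10413.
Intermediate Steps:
d(Q, F) = -43/32 - F/25 (d(Q, F) = 43*(-1/32) + F*(-1/25) = -43/32 - F/25)
10418 - d(K(-9), -167) = 10418 - (-43/32 - 1/25*(-167)) = 10418 - (-43/32 + 167/25) = 10418 - 1*4269/800 = 10418 - 4269/800 = 8330131/800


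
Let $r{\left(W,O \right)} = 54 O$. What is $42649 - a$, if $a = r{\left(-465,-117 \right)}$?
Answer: $48967$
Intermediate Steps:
$a = -6318$ ($a = 54 \left(-117\right) = -6318$)
$42649 - a = 42649 - -6318 = 42649 + 6318 = 48967$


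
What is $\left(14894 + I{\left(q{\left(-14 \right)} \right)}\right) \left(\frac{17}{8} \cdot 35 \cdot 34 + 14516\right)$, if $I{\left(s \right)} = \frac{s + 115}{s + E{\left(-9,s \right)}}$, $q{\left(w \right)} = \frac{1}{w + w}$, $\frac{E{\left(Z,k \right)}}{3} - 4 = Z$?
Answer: $\frac{427288360745}{1684} \approx 2.5373 \cdot 10^{8}$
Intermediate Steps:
$E{\left(Z,k \right)} = 12 + 3 Z$
$q{\left(w \right)} = \frac{1}{2 w}$
$I{\left(s \right)} = \frac{115 + s}{-15 + s}$ ($I{\left(s \right)} = \frac{s + 115}{s + \left(12 + 3 \left(-9\right)\right)} = \frac{115 + s}{s + \left(12 - 27\right)} = \frac{115 + s}{s - 15} = \frac{115 + s}{-15 + s}$)
$\left(14894 + I{\left(q{\left(-14 \right)} \right)}\right) \left(\frac{17}{8} \cdot 35 \cdot 34 + 14516\right) = \left(14894 + \frac{115 + \frac{1}{2 \left(-14\right)}}{-15 + \frac{1}{2 \left(-14\right)}}\right) \left(\frac{17}{8} \cdot 35 \cdot 34 + 14516\right) = \left(14894 + \frac{115 + \frac{1}{2} \left(- \frac{1}{14}\right)}{-15 + \frac{1}{2} \left(- \frac{1}{14}\right)}\right) \left(17 \cdot \frac{1}{8} \cdot 35 \cdot 34 + 14516\right) = \left(14894 + \frac{115 - \frac{1}{28}}{-15 - \frac{1}{28}}\right) \left(\frac{17}{8} \cdot 35 \cdot 34 + 14516\right) = \left(14894 + \frac{1}{- \frac{421}{28}} \cdot \frac{3219}{28}\right) \left(\frac{595}{8} \cdot 34 + 14516\right) = \left(14894 - \frac{3219}{421}\right) \left(\frac{10115}{4} + 14516\right) = \left(14894 - \frac{3219}{421}\right) \frac{68179}{4} = \frac{6267155}{421} \cdot \frac{68179}{4} = \frac{427288360745}{1684}$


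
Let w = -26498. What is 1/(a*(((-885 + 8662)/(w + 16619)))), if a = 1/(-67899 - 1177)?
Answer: 97485972/1111 ≈ 87746.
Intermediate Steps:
a = -1/69076 (a = 1/(-69076) = -1/69076 ≈ -1.4477e-5)
1/(a*(((-885 + 8662)/(w + 16619)))) = 1/((-1/69076)*(((-885 + 8662)/(-26498 + 16619)))) = -69076/(7777/(-9879)) = -69076/(7777*(-1/9879)) = -69076/(-7777/9879) = -69076*(-9879/7777) = 97485972/1111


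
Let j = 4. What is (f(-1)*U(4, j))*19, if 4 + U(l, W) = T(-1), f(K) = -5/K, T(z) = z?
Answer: -475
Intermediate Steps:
U(l, W) = -5 (U(l, W) = -4 - 1 = -5)
(f(-1)*U(4, j))*19 = (-5/(-1)*(-5))*19 = (-5*(-1)*(-5))*19 = (5*(-5))*19 = -25*19 = -475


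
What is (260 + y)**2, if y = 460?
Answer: 518400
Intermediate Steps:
(260 + y)**2 = (260 + 460)**2 = 720**2 = 518400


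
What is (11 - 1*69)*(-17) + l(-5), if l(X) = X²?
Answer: 1011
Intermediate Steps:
(11 - 1*69)*(-17) + l(-5) = (11 - 1*69)*(-17) + (-5)² = (11 - 69)*(-17) + 25 = -58*(-17) + 25 = 986 + 25 = 1011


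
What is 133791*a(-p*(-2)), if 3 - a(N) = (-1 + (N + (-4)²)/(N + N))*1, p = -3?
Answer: 1293313/2 ≈ 6.4666e+5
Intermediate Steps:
a(N) = 4 - (16 + N)/(2*N) (a(N) = 3 - (-1 + (N + (-4)²)/(N + N)) = 3 - (-1 + (N + 16)/((2*N))) = 3 - (-1 + (16 + N)*(1/(2*N))) = 3 - (-1 + (16 + N)/(2*N)) = 3 + (1 - (16 + N)/(2*N)) = 4 - (16 + N)/(2*N))
133791*a(-p*(-2)) = 133791*(7/2 - 8/(-1*(-3)*(-2))) = 133791*(7/2 - 8/(3*(-2))) = 133791*(7/2 - 8/(-6)) = 133791*(7/2 - 8*(-⅙)) = 133791*(7/2 + 4/3) = 133791*(29/6) = 1293313/2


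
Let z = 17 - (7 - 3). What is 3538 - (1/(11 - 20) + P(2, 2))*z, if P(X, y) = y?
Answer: 31621/9 ≈ 3513.4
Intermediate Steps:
z = 13 (z = 17 - 1*4 = 17 - 4 = 13)
3538 - (1/(11 - 20) + P(2, 2))*z = 3538 - (1/(11 - 20) + 2)*13 = 3538 - (1/(-9) + 2)*13 = 3538 - (-1/9 + 2)*13 = 3538 - 17*13/9 = 3538 - 1*221/9 = 3538 - 221/9 = 31621/9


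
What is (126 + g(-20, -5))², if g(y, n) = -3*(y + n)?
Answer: 40401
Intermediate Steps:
g(y, n) = -3*n - 3*y (g(y, n) = -3*(n + y) = -3*n - 3*y)
(126 + g(-20, -5))² = (126 + (-3*(-5) - 3*(-20)))² = (126 + (15 + 60))² = (126 + 75)² = 201² = 40401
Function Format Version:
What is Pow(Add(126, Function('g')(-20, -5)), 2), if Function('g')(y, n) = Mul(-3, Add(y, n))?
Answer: 40401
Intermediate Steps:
Function('g')(y, n) = Add(Mul(-3, n), Mul(-3, y)) (Function('g')(y, n) = Mul(-3, Add(n, y)) = Add(Mul(-3, n), Mul(-3, y)))
Pow(Add(126, Function('g')(-20, -5)), 2) = Pow(Add(126, Add(Mul(-3, -5), Mul(-3, -20))), 2) = Pow(Add(126, Add(15, 60)), 2) = Pow(Add(126, 75), 2) = Pow(201, 2) = 40401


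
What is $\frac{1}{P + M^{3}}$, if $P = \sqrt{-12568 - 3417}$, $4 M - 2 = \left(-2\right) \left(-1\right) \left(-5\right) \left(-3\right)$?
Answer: $\frac{512}{278129} - \frac{i \sqrt{15985}}{278129} \approx 0.0018409 - 0.00045458 i$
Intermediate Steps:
$M = 8$ ($M = \frac{1}{2} + \frac{\left(-2\right) \left(-1\right) \left(-5\right) \left(-3\right)}{4} = \frac{1}{2} + \frac{2 \left(-5\right) \left(-3\right)}{4} = \frac{1}{2} + \frac{\left(-10\right) \left(-3\right)}{4} = \frac{1}{2} + \frac{1}{4} \cdot 30 = \frac{1}{2} + \frac{15}{2} = 8$)
$P = i \sqrt{15985}$ ($P = \sqrt{-15985} = i \sqrt{15985} \approx 126.43 i$)
$\frac{1}{P + M^{3}} = \frac{1}{i \sqrt{15985} + 8^{3}} = \frac{1}{i \sqrt{15985} + 512} = \frac{1}{512 + i \sqrt{15985}}$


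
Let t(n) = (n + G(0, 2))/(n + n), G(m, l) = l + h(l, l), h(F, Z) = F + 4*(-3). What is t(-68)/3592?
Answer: 19/122128 ≈ 0.00015557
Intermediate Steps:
h(F, Z) = -12 + F (h(F, Z) = F - 12 = -12 + F)
G(m, l) = -12 + 2*l (G(m, l) = l + (-12 + l) = -12 + 2*l)
t(n) = (-8 + n)/(2*n) (t(n) = (n + (-12 + 2*2))/(n + n) = (n + (-12 + 4))/((2*n)) = (n - 8)*(1/(2*n)) = (-8 + n)*(1/(2*n)) = (-8 + n)/(2*n))
t(-68)/3592 = ((1/2)*(-8 - 68)/(-68))/3592 = ((1/2)*(-1/68)*(-76))*(1/3592) = (19/34)*(1/3592) = 19/122128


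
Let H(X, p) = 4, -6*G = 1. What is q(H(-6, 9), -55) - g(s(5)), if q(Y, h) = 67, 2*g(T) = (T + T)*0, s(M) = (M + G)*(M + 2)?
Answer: 67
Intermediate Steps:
G = -1/6 (G = -1/6*1 = -1/6 ≈ -0.16667)
s(M) = (2 + M)*(-1/6 + M) (s(M) = (M - 1/6)*(M + 2) = (-1/6 + M)*(2 + M) = (2 + M)*(-1/6 + M))
g(T) = 0 (g(T) = ((T + T)*0)/2 = ((2*T)*0)/2 = (1/2)*0 = 0)
q(H(-6, 9), -55) - g(s(5)) = 67 - 1*0 = 67 + 0 = 67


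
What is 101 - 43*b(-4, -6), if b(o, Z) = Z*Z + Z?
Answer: -1189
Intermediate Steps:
b(o, Z) = Z + Z**2 (b(o, Z) = Z**2 + Z = Z + Z**2)
101 - 43*b(-4, -6) = 101 - (-258)*(1 - 6) = 101 - (-258)*(-5) = 101 - 43*30 = 101 - 1290 = -1189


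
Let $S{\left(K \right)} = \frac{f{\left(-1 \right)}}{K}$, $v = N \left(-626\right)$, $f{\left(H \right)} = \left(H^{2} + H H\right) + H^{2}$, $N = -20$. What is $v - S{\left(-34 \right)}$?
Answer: $\frac{425683}{34} \approx 12520.0$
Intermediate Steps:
$f{\left(H \right)} = 3 H^{2}$ ($f{\left(H \right)} = \left(H^{2} + H^{2}\right) + H^{2} = 2 H^{2} + H^{2} = 3 H^{2}$)
$v = 12520$ ($v = \left(-20\right) \left(-626\right) = 12520$)
$S{\left(K \right)} = \frac{3}{K}$ ($S{\left(K \right)} = \frac{3 \left(-1\right)^{2}}{K} = \frac{3 \cdot 1}{K} = \frac{3}{K}$)
$v - S{\left(-34 \right)} = 12520 - \frac{3}{-34} = 12520 - 3 \left(- \frac{1}{34}\right) = 12520 - - \frac{3}{34} = 12520 + \frac{3}{34} = \frac{425683}{34}$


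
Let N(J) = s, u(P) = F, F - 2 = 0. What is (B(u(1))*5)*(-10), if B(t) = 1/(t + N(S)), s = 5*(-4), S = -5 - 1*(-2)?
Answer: 25/9 ≈ 2.7778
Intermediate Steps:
F = 2 (F = 2 + 0 = 2)
S = -3 (S = -5 + 2 = -3)
u(P) = 2
s = -20
N(J) = -20
B(t) = 1/(-20 + t) (B(t) = 1/(t - 20) = 1/(-20 + t))
(B(u(1))*5)*(-10) = (5/(-20 + 2))*(-10) = (5/(-18))*(-10) = -1/18*5*(-10) = -5/18*(-10) = 25/9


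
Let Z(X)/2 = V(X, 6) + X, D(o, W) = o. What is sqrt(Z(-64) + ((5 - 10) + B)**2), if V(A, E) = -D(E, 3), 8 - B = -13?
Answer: 2*sqrt(29) ≈ 10.770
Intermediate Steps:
B = 21 (B = 8 - 1*(-13) = 8 + 13 = 21)
V(A, E) = -E
Z(X) = -12 + 2*X (Z(X) = 2*(-1*6 + X) = 2*(-6 + X) = -12 + 2*X)
sqrt(Z(-64) + ((5 - 10) + B)**2) = sqrt((-12 + 2*(-64)) + ((5 - 10) + 21)**2) = sqrt((-12 - 128) + (-5 + 21)**2) = sqrt(-140 + 16**2) = sqrt(-140 + 256) = sqrt(116) = 2*sqrt(29)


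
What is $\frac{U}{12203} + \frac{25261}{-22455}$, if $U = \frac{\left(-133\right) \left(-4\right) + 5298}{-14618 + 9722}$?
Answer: $- \frac{83853988301}{74532995280} \approx -1.1251$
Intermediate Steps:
$U = - \frac{2915}{2448}$ ($U = \frac{532 + 5298}{-4896} = 5830 \left(- \frac{1}{4896}\right) = - \frac{2915}{2448} \approx -1.1908$)
$\frac{U}{12203} + \frac{25261}{-22455} = - \frac{2915}{2448 \cdot 12203} + \frac{25261}{-22455} = \left(- \frac{2915}{2448}\right) \frac{1}{12203} + 25261 \left(- \frac{1}{22455}\right) = - \frac{2915}{29872944} - \frac{25261}{22455} = - \frac{83853988301}{74532995280}$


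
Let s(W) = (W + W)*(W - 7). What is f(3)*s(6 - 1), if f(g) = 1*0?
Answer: 0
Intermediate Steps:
s(W) = 2*W*(-7 + W) (s(W) = (2*W)*(-7 + W) = 2*W*(-7 + W))
f(g) = 0
f(3)*s(6 - 1) = 0*(2*(6 - 1)*(-7 + (6 - 1))) = 0*(2*5*(-7 + 5)) = 0*(2*5*(-2)) = 0*(-20) = 0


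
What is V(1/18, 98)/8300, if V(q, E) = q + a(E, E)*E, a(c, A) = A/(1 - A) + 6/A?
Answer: -162299/14491800 ≈ -0.011199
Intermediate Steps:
a(c, A) = 6/A + A/(1 - A)
V(q, E) = q + (-6 - E**2 + 6*E)/(-1 + E) (V(q, E) = q + ((-6 - E**2 + 6*E)/(E*(-1 + E)))*E = q + (-6 - E**2 + 6*E)/(-1 + E))
V(1/18, 98)/8300 = ((-6 - 1*98**2 + 6*98 + (-1 + 98)/18)/(-1 + 98))/8300 = ((-6 - 1*9604 + 588 + (1/18)*97)/97)*(1/8300) = ((-6 - 9604 + 588 + 97/18)/97)*(1/8300) = ((1/97)*(-162299/18))*(1/8300) = -162299/1746*1/8300 = -162299/14491800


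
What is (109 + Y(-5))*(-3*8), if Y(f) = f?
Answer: -2496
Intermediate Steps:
(109 + Y(-5))*(-3*8) = (109 - 5)*(-3*8) = 104*(-24) = -2496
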